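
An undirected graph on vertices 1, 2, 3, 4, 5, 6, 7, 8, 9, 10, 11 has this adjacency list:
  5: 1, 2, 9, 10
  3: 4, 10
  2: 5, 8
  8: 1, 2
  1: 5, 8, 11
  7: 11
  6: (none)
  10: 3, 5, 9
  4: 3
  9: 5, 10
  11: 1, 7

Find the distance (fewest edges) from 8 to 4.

Distance 0: 8.
Distance 1: 1, 2.
Distance 2: 5, 11.
Distance 3: 7, 9, 10.
Distance 4: 3.
Distance 5: 4 — contains 4.

5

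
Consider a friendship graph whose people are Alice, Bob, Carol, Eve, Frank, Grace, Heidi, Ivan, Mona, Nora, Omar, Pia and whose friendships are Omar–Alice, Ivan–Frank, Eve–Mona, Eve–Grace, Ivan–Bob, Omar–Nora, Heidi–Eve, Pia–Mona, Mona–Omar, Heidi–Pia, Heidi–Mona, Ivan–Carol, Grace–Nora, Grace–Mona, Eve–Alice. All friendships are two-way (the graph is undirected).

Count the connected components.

2

From Alice: component {Alice, Eve, Grace, Heidi, Mona, Nora, Omar, Pia}.
From Bob: component {Bob, Carol, Frank, Ivan}.
That's 2 components.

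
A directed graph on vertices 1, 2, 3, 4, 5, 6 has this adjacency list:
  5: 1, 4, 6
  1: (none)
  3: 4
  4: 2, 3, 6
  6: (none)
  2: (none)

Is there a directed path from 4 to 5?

No

Explore from 4.
Distance 1: reach 2, 3, 6.
The search from 4 is exhausted; no directed path reaches 5.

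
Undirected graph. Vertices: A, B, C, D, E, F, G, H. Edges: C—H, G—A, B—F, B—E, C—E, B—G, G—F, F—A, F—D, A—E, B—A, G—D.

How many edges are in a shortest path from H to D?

5

Distance 0: H.
Distance 1: C.
Distance 2: E.
Distance 3: A, B.
Distance 4: F, G.
Distance 5: D — contains D.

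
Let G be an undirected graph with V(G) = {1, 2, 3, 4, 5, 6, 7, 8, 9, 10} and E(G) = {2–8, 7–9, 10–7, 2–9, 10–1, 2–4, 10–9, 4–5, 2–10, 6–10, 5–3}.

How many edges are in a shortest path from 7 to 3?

5

Distance 0: 7.
Distance 1: 9, 10.
Distance 2: 1, 2, 6.
Distance 3: 4, 8.
Distance 4: 5.
Distance 5: 3 — contains 3.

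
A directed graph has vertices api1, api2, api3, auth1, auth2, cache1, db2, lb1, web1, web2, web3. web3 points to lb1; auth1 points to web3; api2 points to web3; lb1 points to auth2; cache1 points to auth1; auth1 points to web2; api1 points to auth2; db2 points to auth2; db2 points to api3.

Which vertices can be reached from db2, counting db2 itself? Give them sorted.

Start at db2.
Its neighbours: api3, auth2.
Nothing further is reachable.

api3, auth2, db2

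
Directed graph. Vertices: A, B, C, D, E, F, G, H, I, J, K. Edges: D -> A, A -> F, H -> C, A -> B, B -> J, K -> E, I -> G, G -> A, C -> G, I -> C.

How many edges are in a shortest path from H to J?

5

Distance 0: H.
Distance 1: C.
Distance 2: G.
Distance 3: A.
Distance 4: B, F.
Distance 5: J — contains J.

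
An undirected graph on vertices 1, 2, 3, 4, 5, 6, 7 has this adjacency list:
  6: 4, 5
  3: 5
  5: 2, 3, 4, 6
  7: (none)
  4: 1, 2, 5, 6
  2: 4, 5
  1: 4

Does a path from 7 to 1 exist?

7 has no edges, so nothing is reachable from it.

No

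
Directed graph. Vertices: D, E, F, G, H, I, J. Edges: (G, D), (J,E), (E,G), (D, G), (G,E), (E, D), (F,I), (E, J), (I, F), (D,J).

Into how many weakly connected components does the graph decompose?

3

From D: component {D, E, G, J}.
From F: component {F, I}.
From H: component {H}.
That's 3 components.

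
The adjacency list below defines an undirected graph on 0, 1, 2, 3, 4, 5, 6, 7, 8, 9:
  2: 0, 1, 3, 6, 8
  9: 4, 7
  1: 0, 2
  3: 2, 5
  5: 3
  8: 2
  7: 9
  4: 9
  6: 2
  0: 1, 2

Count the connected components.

From 0: component {0, 1, 2, 3, 5, 6, 8}.
From 4: component {4, 7, 9}.
That's 2 components.

2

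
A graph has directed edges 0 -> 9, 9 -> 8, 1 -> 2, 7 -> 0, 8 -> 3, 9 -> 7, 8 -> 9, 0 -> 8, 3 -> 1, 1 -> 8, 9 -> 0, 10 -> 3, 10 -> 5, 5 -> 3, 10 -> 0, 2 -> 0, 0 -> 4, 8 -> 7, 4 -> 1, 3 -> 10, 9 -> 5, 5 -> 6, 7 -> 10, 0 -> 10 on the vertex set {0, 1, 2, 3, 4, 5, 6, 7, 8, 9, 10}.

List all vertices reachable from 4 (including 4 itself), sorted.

0, 1, 2, 3, 4, 5, 6, 7, 8, 9, 10

Start at 4.
Its neighbours: 1.
Then their neighbours: 2, 8.
Then next layer: 0, 3, 7, 9.
Then next layer: 5, 10.
Then next layer: 6.
Every vertex is now reached.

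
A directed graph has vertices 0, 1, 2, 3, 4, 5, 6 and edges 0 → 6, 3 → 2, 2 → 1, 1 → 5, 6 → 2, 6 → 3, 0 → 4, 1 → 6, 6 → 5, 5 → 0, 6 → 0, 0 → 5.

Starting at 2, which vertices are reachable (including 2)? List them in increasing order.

0, 1, 2, 3, 4, 5, 6

Start at 2.
Its neighbours: 1.
Then their neighbours: 5, 6.
Then next layer: 0, 3.
Then next layer: 4.
Every vertex is now reached.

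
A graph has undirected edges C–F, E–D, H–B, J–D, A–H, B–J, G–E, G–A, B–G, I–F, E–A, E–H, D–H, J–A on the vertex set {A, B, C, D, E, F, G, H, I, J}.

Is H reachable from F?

No

Explore from F.
Distance 1: reach C, I.
The search is exhausted without reaching H; it lies in a different component.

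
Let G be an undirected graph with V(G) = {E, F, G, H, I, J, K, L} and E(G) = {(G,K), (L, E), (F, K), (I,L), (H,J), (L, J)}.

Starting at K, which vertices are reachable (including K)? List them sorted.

F, G, K

Start at K.
Its neighbours: F, G.
Nothing further is reachable.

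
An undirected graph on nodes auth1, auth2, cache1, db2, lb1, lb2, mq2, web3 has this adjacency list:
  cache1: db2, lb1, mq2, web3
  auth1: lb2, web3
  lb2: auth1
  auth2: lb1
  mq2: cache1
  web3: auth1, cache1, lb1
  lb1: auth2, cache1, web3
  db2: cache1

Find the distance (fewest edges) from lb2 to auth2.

4

Distance 0: lb2.
Distance 1: auth1.
Distance 2: web3.
Distance 3: cache1, lb1.
Distance 4: auth2, db2, mq2 — contains auth2.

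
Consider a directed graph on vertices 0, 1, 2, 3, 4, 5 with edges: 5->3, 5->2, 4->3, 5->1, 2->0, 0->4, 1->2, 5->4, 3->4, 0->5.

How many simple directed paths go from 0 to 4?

0→4
0→5→3→4
0→5→4

3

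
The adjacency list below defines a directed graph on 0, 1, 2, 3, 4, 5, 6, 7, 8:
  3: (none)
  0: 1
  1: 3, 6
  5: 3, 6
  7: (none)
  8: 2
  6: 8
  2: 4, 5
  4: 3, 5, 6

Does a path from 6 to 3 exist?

Yes

Explore from 6.
Distance 1: reach 8.
Distance 2: reach 2.
Distance 3: reach 4, 5.
Distance 4: reach 3.
Found 3.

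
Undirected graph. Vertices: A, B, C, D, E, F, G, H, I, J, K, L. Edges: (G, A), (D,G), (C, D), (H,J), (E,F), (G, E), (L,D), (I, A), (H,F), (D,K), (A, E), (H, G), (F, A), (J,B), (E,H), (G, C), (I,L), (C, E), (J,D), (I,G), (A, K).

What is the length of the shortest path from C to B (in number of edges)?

3

Distance 0: C.
Distance 1: D, E, G.
Distance 2: A, F, H, I, J, K, L.
Distance 3: B — contains B.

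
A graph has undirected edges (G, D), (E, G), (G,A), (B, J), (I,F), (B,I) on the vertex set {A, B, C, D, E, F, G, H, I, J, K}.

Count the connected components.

From A: component {A, D, E, G}.
From B: component {B, F, I, J}.
From C: component {C}.
From H: component {H}.
From K: component {K}.
That's 5 components.

5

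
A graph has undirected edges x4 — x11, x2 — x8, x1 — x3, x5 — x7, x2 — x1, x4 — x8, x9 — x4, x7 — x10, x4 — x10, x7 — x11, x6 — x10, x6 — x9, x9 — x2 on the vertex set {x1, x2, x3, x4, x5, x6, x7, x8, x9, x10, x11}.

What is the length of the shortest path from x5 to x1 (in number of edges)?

6

Distance 0: x5.
Distance 1: x7.
Distance 2: x10, x11.
Distance 3: x4, x6.
Distance 4: x8, x9.
Distance 5: x2.
Distance 6: x1 — contains x1.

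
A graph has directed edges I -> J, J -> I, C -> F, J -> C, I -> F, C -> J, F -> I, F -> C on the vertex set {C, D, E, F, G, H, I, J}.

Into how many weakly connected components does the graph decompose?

From C: component {C, F, I, J}.
From D: component {D}.
From E: component {E}.
From G: component {G}.
From H: component {H}.
That's 5 components.

5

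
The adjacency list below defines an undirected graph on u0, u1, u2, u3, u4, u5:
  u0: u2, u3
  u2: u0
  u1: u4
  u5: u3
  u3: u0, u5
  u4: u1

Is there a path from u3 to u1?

Explore from u3.
Distance 1: reach u0, u5.
Distance 2: reach u2.
The search is exhausted without reaching u1; it lies in a different component.

No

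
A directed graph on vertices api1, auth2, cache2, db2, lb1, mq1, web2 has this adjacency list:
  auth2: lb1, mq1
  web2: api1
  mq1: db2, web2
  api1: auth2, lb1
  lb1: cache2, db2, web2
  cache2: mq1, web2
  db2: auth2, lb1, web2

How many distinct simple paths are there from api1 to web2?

api1→auth2→lb1→cache2→mq1→db2→web2
api1→auth2→lb1→cache2→mq1→web2
api1→auth2→lb1→cache2→web2
api1→auth2→lb1→db2→web2
api1→auth2→lb1→web2
api1→auth2→mq1→db2→lb1→cache2→web2
api1→auth2→mq1→db2→lb1→web2
api1→auth2→mq1→db2→web2
api1→auth2→mq1→web2
api1→lb1→cache2→mq1→db2→web2
api1→lb1→cache2→mq1→web2
api1→lb1→cache2→web2
api1→lb1→db2→auth2→mq1→web2
api1→lb1→db2→web2
api1→lb1→web2

15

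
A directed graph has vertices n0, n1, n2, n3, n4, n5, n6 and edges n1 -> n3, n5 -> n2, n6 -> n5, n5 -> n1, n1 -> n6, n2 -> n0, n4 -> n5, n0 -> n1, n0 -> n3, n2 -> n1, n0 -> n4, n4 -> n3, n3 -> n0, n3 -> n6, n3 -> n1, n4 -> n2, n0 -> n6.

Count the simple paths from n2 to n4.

2

n2→n0→n4
n2→n1→n3→n0→n4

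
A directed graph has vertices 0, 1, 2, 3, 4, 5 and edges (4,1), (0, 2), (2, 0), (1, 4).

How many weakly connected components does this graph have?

From 0: component {0, 2}.
From 1: component {1, 4}.
From 3: component {3}.
From 5: component {5}.
That's 4 components.

4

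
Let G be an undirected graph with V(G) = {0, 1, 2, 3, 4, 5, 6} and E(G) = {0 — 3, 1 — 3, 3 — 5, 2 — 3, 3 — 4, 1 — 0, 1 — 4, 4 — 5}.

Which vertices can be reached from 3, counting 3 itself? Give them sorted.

0, 1, 2, 3, 4, 5

Start at 3.
Its neighbours: 0, 1, 2, 4, 5.
Nothing further is reachable.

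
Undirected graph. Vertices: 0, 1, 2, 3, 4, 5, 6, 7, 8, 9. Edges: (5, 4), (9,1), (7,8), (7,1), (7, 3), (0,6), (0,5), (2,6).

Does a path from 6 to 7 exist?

No

Explore from 6.
Distance 1: reach 0, 2.
Distance 2: reach 5.
Distance 3: reach 4.
The search is exhausted without reaching 7; it lies in a different component.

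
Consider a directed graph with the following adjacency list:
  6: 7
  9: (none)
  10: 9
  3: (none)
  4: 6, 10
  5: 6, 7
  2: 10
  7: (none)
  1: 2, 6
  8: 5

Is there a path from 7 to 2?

7 has no outgoing edges, so nothing is reachable from it.

No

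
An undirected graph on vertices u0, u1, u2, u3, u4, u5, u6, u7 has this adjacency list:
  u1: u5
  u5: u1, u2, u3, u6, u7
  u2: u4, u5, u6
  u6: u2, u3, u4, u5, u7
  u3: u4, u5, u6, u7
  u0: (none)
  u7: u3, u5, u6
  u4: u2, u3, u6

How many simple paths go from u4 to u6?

14

u4–u2–u5–u3–u6
u4–u2–u5–u3–u7–u6
u4–u2–u5–u6
u4–u2–u5–u7–u3–u6
u4–u2–u5–u7–u6
u4–u2–u6
u4–u3–u5–u2–u6
u4–u3–u5–u6
u4–u3–u5–u7–u6
u4–u3–u6
u4–u3–u7–u5–u2–u6
u4–u3–u7–u5–u6
u4–u3–u7–u6
u4–u6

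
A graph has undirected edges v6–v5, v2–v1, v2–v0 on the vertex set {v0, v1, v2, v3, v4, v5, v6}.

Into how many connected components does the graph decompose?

4

From v0: component {v0, v1, v2}.
From v3: component {v3}.
From v4: component {v4}.
From v5: component {v5, v6}.
That's 4 components.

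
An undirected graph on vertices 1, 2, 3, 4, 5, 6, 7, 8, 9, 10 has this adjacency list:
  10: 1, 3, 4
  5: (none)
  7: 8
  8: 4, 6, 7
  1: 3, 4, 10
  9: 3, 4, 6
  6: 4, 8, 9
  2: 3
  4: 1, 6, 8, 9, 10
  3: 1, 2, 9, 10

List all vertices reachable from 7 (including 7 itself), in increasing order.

Start at 7.
Its neighbours: 8.
Then their neighbours: 4, 6.
Then next layer: 1, 9, 10.
Then next layer: 3.
Then next layer: 2.
Nothing further is reachable.

1, 2, 3, 4, 6, 7, 8, 9, 10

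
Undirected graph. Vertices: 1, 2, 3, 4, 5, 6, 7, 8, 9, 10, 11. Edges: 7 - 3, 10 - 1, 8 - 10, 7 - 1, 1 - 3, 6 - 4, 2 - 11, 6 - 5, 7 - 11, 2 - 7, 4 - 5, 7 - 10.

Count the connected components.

From 1: component {1, 2, 3, 7, 8, 10, 11}.
From 4: component {4, 5, 6}.
From 9: component {9}.
That's 3 components.

3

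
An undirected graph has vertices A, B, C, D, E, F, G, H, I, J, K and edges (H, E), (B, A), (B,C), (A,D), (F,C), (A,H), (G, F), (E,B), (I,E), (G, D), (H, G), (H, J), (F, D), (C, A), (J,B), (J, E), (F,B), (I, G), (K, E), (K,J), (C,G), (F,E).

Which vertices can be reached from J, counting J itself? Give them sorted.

A, B, C, D, E, F, G, H, I, J, K

Start at J.
Its neighbours: B, E, H, K.
Then their neighbours: A, C, F, G, I.
Then next layer: D.
Every vertex is now reached.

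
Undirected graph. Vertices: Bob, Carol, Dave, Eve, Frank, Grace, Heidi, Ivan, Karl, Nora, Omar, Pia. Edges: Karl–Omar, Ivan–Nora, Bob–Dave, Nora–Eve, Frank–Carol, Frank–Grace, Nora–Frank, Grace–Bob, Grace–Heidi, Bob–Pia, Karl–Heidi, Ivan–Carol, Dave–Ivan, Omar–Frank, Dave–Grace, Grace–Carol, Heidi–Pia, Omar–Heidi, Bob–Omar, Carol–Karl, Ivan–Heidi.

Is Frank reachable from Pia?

Yes

Explore from Pia.
Distance 1: reach Bob, Heidi.
Distance 2: reach Dave, Grace, Ivan, Karl, Omar.
Distance 3: reach Carol, Frank, Nora.
Found Frank.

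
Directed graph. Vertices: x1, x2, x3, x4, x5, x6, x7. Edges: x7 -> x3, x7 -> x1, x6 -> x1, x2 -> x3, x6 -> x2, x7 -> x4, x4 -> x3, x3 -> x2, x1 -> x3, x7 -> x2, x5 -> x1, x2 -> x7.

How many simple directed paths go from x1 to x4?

1

x1→x3→x2→x7→x4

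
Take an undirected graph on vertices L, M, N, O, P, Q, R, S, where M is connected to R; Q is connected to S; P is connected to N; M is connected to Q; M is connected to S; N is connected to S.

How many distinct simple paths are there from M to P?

2

M–Q–S–N–P
M–S–N–P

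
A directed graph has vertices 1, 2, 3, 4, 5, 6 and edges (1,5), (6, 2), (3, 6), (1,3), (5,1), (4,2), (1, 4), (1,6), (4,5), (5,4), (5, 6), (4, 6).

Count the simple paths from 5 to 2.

5→1→3→6→2
5→1→4→2
5→1→4→6→2
5→1→6→2
5→4→2
5→4→6→2
5→6→2

7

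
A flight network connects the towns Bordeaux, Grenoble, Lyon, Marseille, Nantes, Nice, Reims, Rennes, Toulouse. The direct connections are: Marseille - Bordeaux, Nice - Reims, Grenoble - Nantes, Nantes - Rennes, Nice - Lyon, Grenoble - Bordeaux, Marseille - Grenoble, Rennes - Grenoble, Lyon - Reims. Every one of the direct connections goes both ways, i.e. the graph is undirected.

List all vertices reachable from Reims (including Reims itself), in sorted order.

Start at Reims.
Its neighbours: Lyon, Nice.
Nothing further is reachable.

Lyon, Nice, Reims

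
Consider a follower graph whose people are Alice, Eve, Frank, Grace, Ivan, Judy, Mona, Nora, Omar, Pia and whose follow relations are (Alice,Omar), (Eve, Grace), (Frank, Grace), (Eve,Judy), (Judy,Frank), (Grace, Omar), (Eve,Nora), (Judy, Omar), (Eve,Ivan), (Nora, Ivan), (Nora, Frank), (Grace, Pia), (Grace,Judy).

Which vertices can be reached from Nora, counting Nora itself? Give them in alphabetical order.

Frank, Grace, Ivan, Judy, Nora, Omar, Pia

Start at Nora.
Its neighbours: Frank, Ivan.
Then their neighbours: Grace.
Then next layer: Judy, Omar, Pia.
Nothing further is reachable.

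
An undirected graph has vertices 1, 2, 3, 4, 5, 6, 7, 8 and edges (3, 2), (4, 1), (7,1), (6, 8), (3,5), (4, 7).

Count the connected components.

From 1: component {1, 4, 7}.
From 2: component {2, 3, 5}.
From 6: component {6, 8}.
That's 3 components.

3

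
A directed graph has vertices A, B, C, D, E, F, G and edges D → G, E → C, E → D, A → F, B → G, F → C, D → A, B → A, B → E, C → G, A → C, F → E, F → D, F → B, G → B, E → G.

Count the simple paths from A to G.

10

A→C→G
A→F→B→E→C→G
A→F→B→E→D→G
A→F→B→E→G
A→F→B→G
A→F→C→G
A→F→D→G
A→F→E→C→G
A→F→E→D→G
A→F→E→G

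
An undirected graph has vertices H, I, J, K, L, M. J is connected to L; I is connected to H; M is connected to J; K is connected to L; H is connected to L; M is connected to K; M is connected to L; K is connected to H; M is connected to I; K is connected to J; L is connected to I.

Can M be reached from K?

Explore from K.
Distance 1: reach H, J, L, M.
Found M.

Yes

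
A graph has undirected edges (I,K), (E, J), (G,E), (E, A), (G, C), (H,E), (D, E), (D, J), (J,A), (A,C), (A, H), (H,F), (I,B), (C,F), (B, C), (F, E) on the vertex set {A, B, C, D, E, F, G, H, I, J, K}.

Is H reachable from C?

Explore from C.
Distance 1: reach A, B, F, G.
Distance 2: reach E, H, I, J.
Found H.

Yes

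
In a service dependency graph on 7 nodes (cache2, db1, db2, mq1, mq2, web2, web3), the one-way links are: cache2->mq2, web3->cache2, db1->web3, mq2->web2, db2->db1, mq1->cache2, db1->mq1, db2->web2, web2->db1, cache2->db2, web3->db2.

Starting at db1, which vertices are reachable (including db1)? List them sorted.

cache2, db1, db2, mq1, mq2, web2, web3

Start at db1.
Its neighbours: mq1, web3.
Then their neighbours: cache2, db2.
Then next layer: mq2, web2.
Every vertex is now reached.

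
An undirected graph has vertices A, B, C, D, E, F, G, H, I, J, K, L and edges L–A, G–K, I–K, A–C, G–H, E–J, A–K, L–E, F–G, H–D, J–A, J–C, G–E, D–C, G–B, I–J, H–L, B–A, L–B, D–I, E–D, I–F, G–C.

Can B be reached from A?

Yes

Explore from A.
Distance 1: reach B, C, J, K, L.
Found B.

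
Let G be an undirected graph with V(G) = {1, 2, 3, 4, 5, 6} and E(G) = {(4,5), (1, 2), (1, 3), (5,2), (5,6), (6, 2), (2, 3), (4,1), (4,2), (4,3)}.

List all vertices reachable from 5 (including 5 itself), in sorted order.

Start at 5.
Its neighbours: 2, 4, 6.
Then their neighbours: 1, 3.
Every vertex is now reached.

1, 2, 3, 4, 5, 6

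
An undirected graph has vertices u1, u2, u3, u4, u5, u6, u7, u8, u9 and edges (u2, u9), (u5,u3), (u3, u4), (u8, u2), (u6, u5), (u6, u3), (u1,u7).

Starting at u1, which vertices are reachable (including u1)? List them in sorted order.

Start at u1.
Its neighbours: u7.
Nothing further is reachable.

u1, u7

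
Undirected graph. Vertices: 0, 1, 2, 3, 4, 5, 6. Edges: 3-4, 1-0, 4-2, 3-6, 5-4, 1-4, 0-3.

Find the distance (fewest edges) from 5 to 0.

3

Distance 0: 5.
Distance 1: 4.
Distance 2: 1, 2, 3.
Distance 3: 0, 6 — contains 0.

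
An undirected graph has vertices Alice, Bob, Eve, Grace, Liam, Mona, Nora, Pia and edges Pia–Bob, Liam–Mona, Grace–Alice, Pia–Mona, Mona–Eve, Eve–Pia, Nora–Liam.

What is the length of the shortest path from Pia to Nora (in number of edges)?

3

Distance 0: Pia.
Distance 1: Bob, Eve, Mona.
Distance 2: Liam.
Distance 3: Nora — contains Nora.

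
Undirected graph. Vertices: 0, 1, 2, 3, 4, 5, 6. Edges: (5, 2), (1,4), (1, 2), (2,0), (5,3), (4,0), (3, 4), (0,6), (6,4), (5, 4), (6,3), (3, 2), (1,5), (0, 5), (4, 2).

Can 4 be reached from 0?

Yes

Explore from 0.
Distance 1: reach 2, 4, 5, 6.
Found 4.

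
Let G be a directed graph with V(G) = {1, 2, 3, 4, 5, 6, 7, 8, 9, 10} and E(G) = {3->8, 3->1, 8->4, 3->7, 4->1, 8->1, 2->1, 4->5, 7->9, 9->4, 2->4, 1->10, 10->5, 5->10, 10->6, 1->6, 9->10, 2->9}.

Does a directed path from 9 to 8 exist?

No

Explore from 9.
Distance 1: reach 4, 10.
Distance 2: reach 1, 5, 6.
The search from 9 is exhausted; no directed path reaches 8.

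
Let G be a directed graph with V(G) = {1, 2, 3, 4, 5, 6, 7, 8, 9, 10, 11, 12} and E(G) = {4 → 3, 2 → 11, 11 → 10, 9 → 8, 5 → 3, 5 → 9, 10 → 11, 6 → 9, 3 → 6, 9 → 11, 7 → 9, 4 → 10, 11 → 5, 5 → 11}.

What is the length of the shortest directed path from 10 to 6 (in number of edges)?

Distance 0: 10.
Distance 1: 11.
Distance 2: 5.
Distance 3: 3, 9.
Distance 4: 6, 8 — contains 6.

4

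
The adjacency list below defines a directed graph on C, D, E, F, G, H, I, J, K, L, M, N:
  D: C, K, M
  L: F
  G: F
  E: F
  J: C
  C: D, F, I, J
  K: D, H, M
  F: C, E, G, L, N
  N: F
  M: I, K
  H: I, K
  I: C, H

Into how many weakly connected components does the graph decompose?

1

From C: component {C, D, E, F, G, H, I, J, K, L, M, N}.
That's 1 component.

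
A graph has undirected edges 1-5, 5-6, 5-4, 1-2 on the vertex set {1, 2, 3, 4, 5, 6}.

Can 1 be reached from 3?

3 has no edges, so nothing is reachable from it.

No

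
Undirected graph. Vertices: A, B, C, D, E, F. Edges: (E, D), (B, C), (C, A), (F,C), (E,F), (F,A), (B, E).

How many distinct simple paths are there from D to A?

4

D–E–B–C–A
D–E–B–C–F–A
D–E–F–A
D–E–F–C–A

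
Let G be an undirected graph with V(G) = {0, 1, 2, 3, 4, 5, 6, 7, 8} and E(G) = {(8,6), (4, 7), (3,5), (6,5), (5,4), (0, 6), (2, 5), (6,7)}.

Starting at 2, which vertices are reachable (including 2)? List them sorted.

Start at 2.
Its neighbours: 5.
Then their neighbours: 3, 4, 6.
Then next layer: 0, 7, 8.
Nothing further is reachable.

0, 2, 3, 4, 5, 6, 7, 8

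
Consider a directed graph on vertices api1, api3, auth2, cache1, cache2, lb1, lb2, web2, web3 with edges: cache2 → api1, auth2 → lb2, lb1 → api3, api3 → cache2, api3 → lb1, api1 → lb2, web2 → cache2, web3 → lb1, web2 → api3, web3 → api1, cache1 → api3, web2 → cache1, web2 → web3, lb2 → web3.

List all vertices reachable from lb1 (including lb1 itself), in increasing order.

api1, api3, cache2, lb1, lb2, web3

Start at lb1.
Its neighbours: api3.
Then their neighbours: cache2.
Then next layer: api1.
Then next layer: lb2.
Then next layer: web3.
Nothing further is reachable.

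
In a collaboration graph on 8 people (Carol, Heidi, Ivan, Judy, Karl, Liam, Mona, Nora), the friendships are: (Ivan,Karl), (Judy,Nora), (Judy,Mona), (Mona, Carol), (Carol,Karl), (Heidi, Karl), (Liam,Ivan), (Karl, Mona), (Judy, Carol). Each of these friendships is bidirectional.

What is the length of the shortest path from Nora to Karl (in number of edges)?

3

Distance 0: Nora.
Distance 1: Judy.
Distance 2: Carol, Mona.
Distance 3: Karl — contains Karl.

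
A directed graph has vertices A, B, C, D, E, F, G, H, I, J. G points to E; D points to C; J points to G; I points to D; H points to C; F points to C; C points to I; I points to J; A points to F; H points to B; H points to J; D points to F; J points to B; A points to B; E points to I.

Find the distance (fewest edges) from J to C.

Distance 0: J.
Distance 1: B, G.
Distance 2: E.
Distance 3: I.
Distance 4: D.
Distance 5: C, F — contains C.

5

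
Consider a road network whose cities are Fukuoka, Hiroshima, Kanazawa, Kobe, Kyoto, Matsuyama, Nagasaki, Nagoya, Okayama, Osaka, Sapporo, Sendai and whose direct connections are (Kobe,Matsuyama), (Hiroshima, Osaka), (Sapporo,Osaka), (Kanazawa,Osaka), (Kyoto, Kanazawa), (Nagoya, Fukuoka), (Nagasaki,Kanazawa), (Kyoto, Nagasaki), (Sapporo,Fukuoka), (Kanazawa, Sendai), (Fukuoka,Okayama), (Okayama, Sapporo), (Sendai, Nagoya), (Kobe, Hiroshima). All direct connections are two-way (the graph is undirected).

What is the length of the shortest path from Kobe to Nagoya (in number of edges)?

5

Distance 0: Kobe.
Distance 1: Hiroshima, Matsuyama.
Distance 2: Osaka.
Distance 3: Kanazawa, Sapporo.
Distance 4: Fukuoka, Kyoto, Nagasaki, Okayama, Sendai.
Distance 5: Nagoya — contains Nagoya.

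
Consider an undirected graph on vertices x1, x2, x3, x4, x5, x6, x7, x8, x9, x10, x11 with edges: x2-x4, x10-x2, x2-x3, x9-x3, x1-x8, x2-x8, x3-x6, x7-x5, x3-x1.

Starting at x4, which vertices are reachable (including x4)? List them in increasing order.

x1, x2, x3, x4, x6, x8, x9, x10

Start at x4.
Its neighbours: x2.
Then their neighbours: x3, x8, x10.
Then next layer: x1, x6, x9.
Nothing further is reachable.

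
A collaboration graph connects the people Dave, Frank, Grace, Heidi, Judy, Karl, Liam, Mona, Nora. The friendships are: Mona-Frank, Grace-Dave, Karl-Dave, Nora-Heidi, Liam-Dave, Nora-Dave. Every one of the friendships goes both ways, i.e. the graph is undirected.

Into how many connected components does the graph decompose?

From Dave: component {Dave, Grace, Heidi, Karl, Liam, Nora}.
From Frank: component {Frank, Mona}.
From Judy: component {Judy}.
That's 3 components.

3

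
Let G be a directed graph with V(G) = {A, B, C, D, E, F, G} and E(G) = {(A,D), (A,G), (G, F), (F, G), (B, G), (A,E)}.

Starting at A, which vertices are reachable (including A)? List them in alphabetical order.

Start at A.
Its neighbours: D, E, G.
Then their neighbours: F.
Nothing further is reachable.

A, D, E, F, G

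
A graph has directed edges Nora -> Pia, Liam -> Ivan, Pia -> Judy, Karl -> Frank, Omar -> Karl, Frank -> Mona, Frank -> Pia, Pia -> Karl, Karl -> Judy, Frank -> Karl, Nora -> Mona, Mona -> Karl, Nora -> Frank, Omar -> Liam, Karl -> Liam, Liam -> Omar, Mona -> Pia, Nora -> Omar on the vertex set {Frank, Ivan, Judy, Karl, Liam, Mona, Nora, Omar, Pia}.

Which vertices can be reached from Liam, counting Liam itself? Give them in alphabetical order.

Frank, Ivan, Judy, Karl, Liam, Mona, Omar, Pia

Start at Liam.
Its neighbours: Ivan, Omar.
Then their neighbours: Karl.
Then next layer: Frank, Judy.
Then next layer: Mona, Pia.
Nothing further is reachable.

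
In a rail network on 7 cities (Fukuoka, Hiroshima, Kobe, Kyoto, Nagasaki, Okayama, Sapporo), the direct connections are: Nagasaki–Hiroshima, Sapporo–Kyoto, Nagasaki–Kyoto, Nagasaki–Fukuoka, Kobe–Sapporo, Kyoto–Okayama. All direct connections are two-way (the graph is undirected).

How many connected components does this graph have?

From Fukuoka: component {Fukuoka, Hiroshima, Kobe, Kyoto, Nagasaki, Okayama, Sapporo}.
That's 1 component.

1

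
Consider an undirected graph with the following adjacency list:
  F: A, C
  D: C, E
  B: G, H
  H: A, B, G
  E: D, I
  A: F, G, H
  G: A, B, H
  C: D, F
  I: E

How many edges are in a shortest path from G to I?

Distance 0: G.
Distance 1: A, B, H.
Distance 2: F.
Distance 3: C.
Distance 4: D.
Distance 5: E.
Distance 6: I — contains I.

6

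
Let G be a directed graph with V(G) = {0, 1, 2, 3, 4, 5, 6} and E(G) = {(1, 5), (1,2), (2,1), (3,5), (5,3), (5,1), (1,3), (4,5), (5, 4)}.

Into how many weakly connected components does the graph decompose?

From 0: component {0}.
From 1: component {1, 2, 3, 4, 5}.
From 6: component {6}.
That's 3 components.

3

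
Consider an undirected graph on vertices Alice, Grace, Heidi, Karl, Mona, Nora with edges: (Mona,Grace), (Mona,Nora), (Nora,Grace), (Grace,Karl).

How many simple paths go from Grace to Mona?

Grace–Mona
Grace–Nora–Mona

2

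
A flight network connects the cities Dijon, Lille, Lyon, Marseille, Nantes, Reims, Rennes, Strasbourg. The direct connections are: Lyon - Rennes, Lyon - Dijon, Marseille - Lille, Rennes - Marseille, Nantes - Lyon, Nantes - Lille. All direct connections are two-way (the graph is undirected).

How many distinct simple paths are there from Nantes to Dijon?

Nantes–Lille–Marseille–Rennes–Lyon–Dijon
Nantes–Lyon–Dijon

2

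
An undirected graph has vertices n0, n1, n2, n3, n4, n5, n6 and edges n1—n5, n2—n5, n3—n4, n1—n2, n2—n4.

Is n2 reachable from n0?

No

n0 has no edges, so nothing is reachable from it.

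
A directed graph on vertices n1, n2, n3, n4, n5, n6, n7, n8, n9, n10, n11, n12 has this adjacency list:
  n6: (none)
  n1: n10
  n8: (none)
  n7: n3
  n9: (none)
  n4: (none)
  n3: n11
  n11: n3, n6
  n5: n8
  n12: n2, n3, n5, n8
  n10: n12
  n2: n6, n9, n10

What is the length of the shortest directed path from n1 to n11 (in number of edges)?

4

Distance 0: n1.
Distance 1: n10.
Distance 2: n12.
Distance 3: n2, n3, n5, n8.
Distance 4: n6, n9, n11 — contains n11.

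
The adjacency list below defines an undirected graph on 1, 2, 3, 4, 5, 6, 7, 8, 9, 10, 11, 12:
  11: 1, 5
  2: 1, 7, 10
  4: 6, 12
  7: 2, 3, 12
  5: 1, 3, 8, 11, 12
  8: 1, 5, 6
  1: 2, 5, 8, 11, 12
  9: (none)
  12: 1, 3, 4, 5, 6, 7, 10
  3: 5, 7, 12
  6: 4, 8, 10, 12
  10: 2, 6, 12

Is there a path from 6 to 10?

Explore from 6.
Distance 1: reach 4, 8, 10, 12.
Found 10.

Yes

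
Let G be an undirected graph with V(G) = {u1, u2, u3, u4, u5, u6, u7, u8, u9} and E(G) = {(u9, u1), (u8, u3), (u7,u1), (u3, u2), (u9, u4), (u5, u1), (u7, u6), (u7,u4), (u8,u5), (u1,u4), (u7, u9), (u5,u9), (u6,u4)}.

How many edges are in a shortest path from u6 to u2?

6

Distance 0: u6.
Distance 1: u4, u7.
Distance 2: u1, u9.
Distance 3: u5.
Distance 4: u8.
Distance 5: u3.
Distance 6: u2 — contains u2.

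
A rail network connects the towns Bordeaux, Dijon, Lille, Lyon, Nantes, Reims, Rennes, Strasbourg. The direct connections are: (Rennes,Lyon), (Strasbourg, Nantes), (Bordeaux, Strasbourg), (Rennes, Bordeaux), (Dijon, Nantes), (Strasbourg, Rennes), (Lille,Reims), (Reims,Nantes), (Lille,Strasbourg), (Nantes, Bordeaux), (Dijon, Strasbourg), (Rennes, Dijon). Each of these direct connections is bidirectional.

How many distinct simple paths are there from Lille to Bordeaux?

Lille–Reims–Nantes–Bordeaux
Lille–Reims–Nantes–Dijon–Rennes–Bordeaux
Lille–Reims–Nantes–Dijon–Rennes–Strasbourg–Bordeaux
Lille–Reims–Nantes–Dijon–Strasbourg–Bordeaux
Lille–Reims–Nantes–Dijon–Strasbourg–Rennes–Bordeaux
Lille–Reims–Nantes–Strasbourg–Bordeaux
Lille–Reims–Nantes–Strasbourg–Dijon–Rennes–Bordeaux
Lille–Reims–Nantes–Strasbourg–Rennes–Bordeaux
Lille–Strasbourg–Bordeaux
Lille–Strasbourg–Dijon–Nantes–Bordeaux
Lille–Strasbourg–Dijon–Rennes–Bordeaux
Lille–Strasbourg–Nantes–Bordeaux
Lille–Strasbourg–Nantes–Dijon–Rennes–Bordeaux
Lille–Strasbourg–Rennes–Bordeaux
Lille–Strasbourg–Rennes–Dijon–Nantes–Bordeaux

15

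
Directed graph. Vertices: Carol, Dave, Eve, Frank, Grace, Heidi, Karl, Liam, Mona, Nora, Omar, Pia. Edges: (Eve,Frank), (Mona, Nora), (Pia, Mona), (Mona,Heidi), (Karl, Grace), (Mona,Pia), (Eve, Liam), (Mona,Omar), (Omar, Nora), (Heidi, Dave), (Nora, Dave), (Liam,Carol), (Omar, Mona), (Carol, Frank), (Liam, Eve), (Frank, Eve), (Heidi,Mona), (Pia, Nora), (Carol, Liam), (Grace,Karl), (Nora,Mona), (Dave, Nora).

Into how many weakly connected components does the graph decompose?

From Carol: component {Carol, Eve, Frank, Liam}.
From Dave: component {Dave, Heidi, Mona, Nora, Omar, Pia}.
From Grace: component {Grace, Karl}.
That's 3 components.

3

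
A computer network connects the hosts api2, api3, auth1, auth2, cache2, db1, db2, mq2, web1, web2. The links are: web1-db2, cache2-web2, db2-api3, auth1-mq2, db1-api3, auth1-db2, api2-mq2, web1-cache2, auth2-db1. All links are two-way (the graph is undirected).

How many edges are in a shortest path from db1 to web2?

Distance 0: db1.
Distance 1: api3, auth2.
Distance 2: db2.
Distance 3: auth1, web1.
Distance 4: cache2, mq2.
Distance 5: api2, web2 — contains web2.

5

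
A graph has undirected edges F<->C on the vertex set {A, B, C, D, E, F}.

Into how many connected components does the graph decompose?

From A: component {A}.
From B: component {B}.
From C: component {C, F}.
From D: component {D}.
From E: component {E}.
That's 5 components.

5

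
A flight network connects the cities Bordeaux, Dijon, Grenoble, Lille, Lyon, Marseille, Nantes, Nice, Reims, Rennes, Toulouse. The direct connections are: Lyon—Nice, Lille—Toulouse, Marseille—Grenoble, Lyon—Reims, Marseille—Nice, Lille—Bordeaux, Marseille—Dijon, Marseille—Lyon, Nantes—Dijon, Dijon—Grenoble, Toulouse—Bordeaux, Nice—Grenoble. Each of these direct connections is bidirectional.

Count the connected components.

3

From Bordeaux: component {Bordeaux, Lille, Toulouse}.
From Dijon: component {Dijon, Grenoble, Lyon, Marseille, Nantes, Nice, Reims}.
From Rennes: component {Rennes}.
That's 3 components.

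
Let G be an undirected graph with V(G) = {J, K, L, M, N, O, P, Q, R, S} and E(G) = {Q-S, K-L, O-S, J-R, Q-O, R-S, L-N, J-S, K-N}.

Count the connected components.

From J: component {J, O, Q, R, S}.
From K: component {K, L, N}.
From M: component {M}.
From P: component {P}.
That's 4 components.

4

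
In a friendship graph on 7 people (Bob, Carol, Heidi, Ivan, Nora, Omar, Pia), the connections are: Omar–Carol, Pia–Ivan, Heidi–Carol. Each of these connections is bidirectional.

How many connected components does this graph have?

4

From Bob: component {Bob}.
From Carol: component {Carol, Heidi, Omar}.
From Ivan: component {Ivan, Pia}.
From Nora: component {Nora}.
That's 4 components.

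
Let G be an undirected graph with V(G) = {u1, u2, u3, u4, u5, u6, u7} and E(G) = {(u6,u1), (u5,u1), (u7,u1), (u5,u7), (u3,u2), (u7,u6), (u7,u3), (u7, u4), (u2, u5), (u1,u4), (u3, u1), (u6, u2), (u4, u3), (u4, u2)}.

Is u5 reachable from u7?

Yes

Explore from u7.
Distance 1: reach u1, u3, u4, u5, u6.
Found u5.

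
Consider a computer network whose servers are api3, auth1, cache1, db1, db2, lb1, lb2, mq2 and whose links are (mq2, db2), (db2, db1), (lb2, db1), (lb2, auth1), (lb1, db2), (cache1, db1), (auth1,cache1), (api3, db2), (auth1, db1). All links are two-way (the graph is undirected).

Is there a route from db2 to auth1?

Yes

Explore from db2.
Distance 1: reach api3, db1, lb1, mq2.
Distance 2: reach auth1, cache1, lb2.
Found auth1.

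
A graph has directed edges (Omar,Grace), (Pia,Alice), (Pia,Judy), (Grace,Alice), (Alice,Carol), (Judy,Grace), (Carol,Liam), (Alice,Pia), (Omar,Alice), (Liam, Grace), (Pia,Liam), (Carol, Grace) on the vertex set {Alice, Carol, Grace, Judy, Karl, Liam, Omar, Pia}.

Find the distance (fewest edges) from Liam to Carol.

Distance 0: Liam.
Distance 1: Grace.
Distance 2: Alice.
Distance 3: Carol, Pia — contains Carol.

3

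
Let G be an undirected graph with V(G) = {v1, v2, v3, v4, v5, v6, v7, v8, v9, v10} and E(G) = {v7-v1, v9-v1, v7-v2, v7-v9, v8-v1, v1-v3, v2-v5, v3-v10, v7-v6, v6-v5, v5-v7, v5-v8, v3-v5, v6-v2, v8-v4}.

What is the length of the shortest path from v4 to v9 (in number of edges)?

Distance 0: v4.
Distance 1: v8.
Distance 2: v1, v5.
Distance 3: v2, v3, v6, v7, v9 — contains v9.

3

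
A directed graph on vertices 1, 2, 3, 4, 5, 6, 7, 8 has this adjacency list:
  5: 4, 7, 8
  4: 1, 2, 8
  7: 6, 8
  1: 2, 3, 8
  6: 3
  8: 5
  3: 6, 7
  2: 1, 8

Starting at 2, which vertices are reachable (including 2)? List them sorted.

1, 2, 3, 4, 5, 6, 7, 8

Start at 2.
Its neighbours: 1, 8.
Then their neighbours: 3, 5.
Then next layer: 4, 6, 7.
Every vertex is now reached.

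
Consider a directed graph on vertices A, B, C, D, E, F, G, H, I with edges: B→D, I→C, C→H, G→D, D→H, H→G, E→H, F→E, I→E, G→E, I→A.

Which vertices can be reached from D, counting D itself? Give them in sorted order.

Start at D.
Its neighbours: H.
Then their neighbours: G.
Then next layer: E.
Nothing further is reachable.

D, E, G, H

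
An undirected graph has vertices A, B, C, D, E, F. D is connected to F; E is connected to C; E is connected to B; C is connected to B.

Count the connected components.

From A: component {A}.
From B: component {B, C, E}.
From D: component {D, F}.
That's 3 components.

3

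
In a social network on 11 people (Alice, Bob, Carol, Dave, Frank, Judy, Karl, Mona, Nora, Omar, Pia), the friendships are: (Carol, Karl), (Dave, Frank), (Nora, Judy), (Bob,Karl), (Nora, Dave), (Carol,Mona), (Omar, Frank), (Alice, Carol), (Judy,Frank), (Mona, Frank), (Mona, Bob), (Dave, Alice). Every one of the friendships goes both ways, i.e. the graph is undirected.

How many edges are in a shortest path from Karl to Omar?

4

Distance 0: Karl.
Distance 1: Bob, Carol.
Distance 2: Alice, Mona.
Distance 3: Dave, Frank.
Distance 4: Judy, Nora, Omar — contains Omar.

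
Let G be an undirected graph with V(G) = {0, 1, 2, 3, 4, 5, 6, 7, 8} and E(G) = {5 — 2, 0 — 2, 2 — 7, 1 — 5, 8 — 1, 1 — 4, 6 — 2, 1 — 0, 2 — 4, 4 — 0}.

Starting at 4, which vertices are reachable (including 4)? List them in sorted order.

0, 1, 2, 4, 5, 6, 7, 8

Start at 4.
Its neighbours: 0, 1, 2.
Then their neighbours: 5, 6, 7, 8.
Nothing further is reachable.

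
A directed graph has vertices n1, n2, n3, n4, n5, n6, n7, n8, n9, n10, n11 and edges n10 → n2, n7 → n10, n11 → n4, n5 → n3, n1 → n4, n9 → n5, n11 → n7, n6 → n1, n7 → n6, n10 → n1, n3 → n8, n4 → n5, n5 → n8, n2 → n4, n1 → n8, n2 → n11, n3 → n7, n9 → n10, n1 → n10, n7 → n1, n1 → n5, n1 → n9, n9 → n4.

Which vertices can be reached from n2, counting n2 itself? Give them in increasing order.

Start at n2.
Its neighbours: n4, n11.
Then their neighbours: n5, n7.
Then next layer: n1, n3, n6, n8, n10.
Then next layer: n9.
Every vertex is now reached.

n1, n2, n3, n4, n5, n6, n7, n8, n9, n10, n11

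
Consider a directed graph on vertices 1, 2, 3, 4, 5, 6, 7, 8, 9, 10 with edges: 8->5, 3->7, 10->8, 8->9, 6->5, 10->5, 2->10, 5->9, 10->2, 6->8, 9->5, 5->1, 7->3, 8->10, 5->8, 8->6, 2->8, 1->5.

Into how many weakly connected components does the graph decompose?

From 1: component {1, 2, 5, 6, 8, 9, 10}.
From 3: component {3, 7}.
From 4: component {4}.
That's 3 components.

3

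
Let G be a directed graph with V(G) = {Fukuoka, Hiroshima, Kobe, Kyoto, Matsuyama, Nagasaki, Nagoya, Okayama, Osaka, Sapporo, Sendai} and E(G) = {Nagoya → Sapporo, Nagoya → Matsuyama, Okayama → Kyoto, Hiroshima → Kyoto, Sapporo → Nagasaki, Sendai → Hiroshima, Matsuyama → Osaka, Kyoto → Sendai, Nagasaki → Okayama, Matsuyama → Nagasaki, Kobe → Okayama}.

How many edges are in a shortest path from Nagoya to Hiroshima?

6

Distance 0: Nagoya.
Distance 1: Matsuyama, Sapporo.
Distance 2: Nagasaki, Osaka.
Distance 3: Okayama.
Distance 4: Kyoto.
Distance 5: Sendai.
Distance 6: Hiroshima — contains Hiroshima.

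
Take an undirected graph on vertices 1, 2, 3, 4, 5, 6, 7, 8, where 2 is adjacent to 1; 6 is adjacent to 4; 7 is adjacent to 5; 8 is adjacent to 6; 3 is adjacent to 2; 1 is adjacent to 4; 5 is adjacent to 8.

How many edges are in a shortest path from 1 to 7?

5

Distance 0: 1.
Distance 1: 2, 4.
Distance 2: 3, 6.
Distance 3: 8.
Distance 4: 5.
Distance 5: 7 — contains 7.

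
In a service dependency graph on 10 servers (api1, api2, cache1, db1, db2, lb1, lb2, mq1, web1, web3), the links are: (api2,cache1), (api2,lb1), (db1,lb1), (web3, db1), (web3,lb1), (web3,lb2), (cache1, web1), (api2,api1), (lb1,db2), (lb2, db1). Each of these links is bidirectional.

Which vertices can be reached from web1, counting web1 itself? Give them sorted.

api1, api2, cache1, db1, db2, lb1, lb2, web1, web3

Start at web1.
Its neighbours: cache1.
Then their neighbours: api2.
Then next layer: api1, lb1.
Then next layer: db1, db2, web3.
Then next layer: lb2.
Nothing further is reachable.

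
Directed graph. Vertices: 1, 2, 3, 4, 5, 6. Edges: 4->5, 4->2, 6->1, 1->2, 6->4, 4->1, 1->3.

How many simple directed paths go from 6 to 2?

3

6→1→2
6→4→1→2
6→4→2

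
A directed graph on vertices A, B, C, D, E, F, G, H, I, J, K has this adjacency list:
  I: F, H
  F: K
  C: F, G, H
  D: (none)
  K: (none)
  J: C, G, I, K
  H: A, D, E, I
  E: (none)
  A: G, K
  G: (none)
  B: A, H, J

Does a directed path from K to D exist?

K has no outgoing edges, so nothing is reachable from it.

No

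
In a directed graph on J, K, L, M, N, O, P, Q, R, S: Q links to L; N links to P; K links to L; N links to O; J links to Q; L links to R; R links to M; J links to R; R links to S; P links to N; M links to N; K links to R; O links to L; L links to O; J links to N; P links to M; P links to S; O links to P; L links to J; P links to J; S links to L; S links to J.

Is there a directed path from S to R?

Explore from S.
Distance 1: reach J, L.
Distance 2: reach N, O, Q, R.
Found R.

Yes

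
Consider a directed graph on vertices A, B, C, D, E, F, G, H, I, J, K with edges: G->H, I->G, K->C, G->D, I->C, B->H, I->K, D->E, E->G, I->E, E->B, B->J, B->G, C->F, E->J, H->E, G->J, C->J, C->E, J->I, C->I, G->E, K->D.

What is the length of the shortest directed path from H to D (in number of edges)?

3

Distance 0: H.
Distance 1: E.
Distance 2: B, G, J.
Distance 3: D, I — contains D.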